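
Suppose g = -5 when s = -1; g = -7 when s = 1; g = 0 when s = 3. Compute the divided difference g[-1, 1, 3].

9/8

g[-1,1] = (-7 - (-5)) / (1 - (-1)) = -1
g[1,3] = (0 - (-7)) / (3 - 1) = 7/2
g[-1,1,3] = (7/2 - (-1)) / (3 - (-1)) = 9/8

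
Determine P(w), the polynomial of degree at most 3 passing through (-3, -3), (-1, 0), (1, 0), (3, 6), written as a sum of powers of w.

L_0(w) = (w + 1)(w - 1)(w - 3) / [-48] = -(1/48)w^3 + (1/16)w^2 + (1/48)w - 1/16
L_1(w) = (w + 3)(w - 1)(w - 3) / [16] = (1/16)w^3 - (1/16)w^2 - (9/16)w + 9/16
L_2(w) = (w + 3)(w + 1)(w - 3) / [-16] = -(1/16)w^3 - (1/16)w^2 + (9/16)w + 9/16
L_3(w) = (w + 3)(w + 1)(w - 1) / [48] = (1/48)w^3 + (1/16)w^2 - (1/48)w - 1/16
P(w) = (-3)·L_0 + 0·L_1 + 0·L_2 + 6·L_3
  (-3)·L_0(w) = (1/16)w^3 - (3/16)w^2 - (1/16)w + 3/16
  0·L_1(w) = 0
  0·L_2(w) = 0
  6·L_3(w) = (1/8)w^3 + (3/8)w^2 - (1/8)w - 3/8
Adding term by term: (3/16)w^3 + (3/16)w^2 - (3/16)w - 3/16

P(w) = (3/16)w^3 + (3/16)w^2 - (3/16)w - 3/16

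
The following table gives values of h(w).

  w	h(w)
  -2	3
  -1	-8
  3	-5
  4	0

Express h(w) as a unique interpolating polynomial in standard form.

Newton's divided differences:
h[-2,-1] = (-8 - 3) / (-1 - (-2)) = -11
h[-1,3] = (-5 - (-8)) / (3 - (-1)) = 3/4
h[3,4] = (0 - (-5)) / (4 - 3) = 5
h[-2,-1,3] = (3/4 - (-11)) / (3 - (-2)) = 47/20
h[-1,3,4] = (5 - 3/4) / (4 - (-1)) = 17/20
h[-2,-1,3,4] = (17/20 - 47/20) / (4 - (-2)) = -1/4
h(w) = 3 + (-11)·(w + 2) + (47/20)·(w + 2)(w + 1) + (-1/4)·(w + 2)(w + 1)(w - 3)
Expanding: h(w) = -(1/4)w^3 + (47/20)w^2 - (11/5)w - 64/5

h(w) = -(1/4)w^3 + (47/20)w^2 - (11/5)w - 64/5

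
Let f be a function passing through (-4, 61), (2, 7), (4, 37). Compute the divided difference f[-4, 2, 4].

f[-4,2] = (7 - 61) / (2 - (-4)) = -9
f[2,4] = (37 - 7) / (4 - 2) = 15
f[-4,2,4] = (15 - (-9)) / (4 - (-4)) = 3

3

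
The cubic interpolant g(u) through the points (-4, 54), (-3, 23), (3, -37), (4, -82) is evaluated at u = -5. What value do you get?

Evaluate each Lagrange basis at u = -5:
L_0(-5) = (-2)·(-8)·(-9)/[(-1)·(-7)·(-8)] = 18/7
L_1(-5) = (-1)·(-8)·(-9)/[(1)·(-6)·(-7)] = -12/7
L_2(-5) = (-1)·(-2)·(-9)/[(7)·(6)·(-1)] = 3/7
L_3(-5) = (-1)·(-2)·(-8)/[(8)·(7)·(1)] = -2/7
Sum: 54·(18/7) + 23·(-12/7) + (-37)·(3/7) + (-82)·(-2/7) = 107

107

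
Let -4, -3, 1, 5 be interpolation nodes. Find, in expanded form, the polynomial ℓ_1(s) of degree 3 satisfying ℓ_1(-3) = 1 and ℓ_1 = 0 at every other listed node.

ℓ_1(s) = (1/32)s^3 - (1/16)s^2 - (19/32)s + 5/8

ℓ_1(s) = (s + 4)(s - 1)(s - 5) / [(1)·(-4)·(-8)]
       = (s^3 - 2s^2 - 19s + 20) / (32)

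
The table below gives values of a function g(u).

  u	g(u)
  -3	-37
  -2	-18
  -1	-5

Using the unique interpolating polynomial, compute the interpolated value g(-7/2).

-195/4

Evaluate each Lagrange basis at u = -7/2:
L_0(-7/2) = (-3/2)·(-5/2)/[(-1)·(-2)] = 15/8
L_1(-7/2) = (-1/2)·(-5/2)/[(1)·(-1)] = -5/4
L_2(-7/2) = (-1/2)·(-3/2)/[(2)·(1)] = 3/8
Sum: (-37)·(15/8) + (-18)·(-5/4) + (-5)·(3/8) = -195/4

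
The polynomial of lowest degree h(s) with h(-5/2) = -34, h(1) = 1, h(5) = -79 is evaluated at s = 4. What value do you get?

Using Newton's divided-difference form:
h[-5/2,1] = (1 - (-34)) / (1 - (-5/2)) = 10
h[1,5] = (-79 - 1) / (5 - 1) = -20
h[-5/2,1,5] = (-20 - 10) / (5 - (-5/2)) = -4
h(4) = -34 + 10·(13/2) + (-4)·(13/2)·(3) = -47

-47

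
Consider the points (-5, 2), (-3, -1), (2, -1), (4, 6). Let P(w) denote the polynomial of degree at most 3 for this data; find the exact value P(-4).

Using Newton's divided-difference form:
P[-5,-3] = (-1 - 2) / (-3 - (-5)) = -3/2
P[-3,2] = (-1 - (-1)) / (2 - (-3)) = 0
P[2,4] = (6 - (-1)) / (4 - 2) = 7/2
P[-5,-3,2] = (0 - (-3/2)) / (2 - (-5)) = 3/14
P[-3,2,4] = (7/2 - 0) / (4 - (-3)) = 1/2
P[-5,-3,2,4] = (1/2 - 3/14) / (4 - (-5)) = 2/63
P(-4) = 2 + (-3/2)·(1) + (3/14)·(1)·(-1) + (2/63)·(1)·(-1)·(-6) = 10/21

10/21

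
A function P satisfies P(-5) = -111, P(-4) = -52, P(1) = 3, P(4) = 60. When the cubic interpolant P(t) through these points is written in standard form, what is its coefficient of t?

-2

Build the Lagrange basis polynomials:
L_0(t) = (t + 4)(t - 1)(t - 4) / [-54] = -(1/54)t^3 + (1/54)t^2 + (8/27)t - 8/27
L_1(t) = (t + 5)(t - 1)(t - 4) / [40] = (1/40)t^3 - (21/40)t + 1/2
L_2(t) = (t + 5)(t + 4)(t - 4) / [-90] = -(1/90)t^3 - (1/18)t^2 + (8/45)t + 8/9
L_3(t) = (t + 5)(t + 4)(t - 1) / [216] = (1/216)t^3 + (1/27)t^2 + (11/216)t - 5/54
P(t) = (-111)·L_0 + (-52)·L_1 + 3·L_2 + 60·L_3
Only the coefficient of t is needed; take it from each L_i and combine:
(-111)·(8/27) + (-52)·(-21/40) + 3·(8/45) + 60·(11/216) = -2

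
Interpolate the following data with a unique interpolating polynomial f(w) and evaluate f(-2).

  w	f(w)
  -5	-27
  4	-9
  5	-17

-3

Evaluate each Lagrange basis at w = -2:
L_0(-2) = (-6)·(-7)/[(-9)·(-10)] = 7/15
L_1(-2) = (3)·(-7)/[(9)·(-1)] = 7/3
L_2(-2) = (3)·(-6)/[(10)·(1)] = -9/5
Sum: (-27)·(7/15) + (-9)·(7/3) + (-17)·(-9/5) = -3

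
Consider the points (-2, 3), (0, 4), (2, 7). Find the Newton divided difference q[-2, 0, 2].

q[-2,0] = (4 - 3) / (0 - (-2)) = 1/2
q[0,2] = (7 - 4) / (2 - 0) = 3/2
q[-2,0,2] = (3/2 - 1/2) / (2 - (-2)) = 1/4

1/4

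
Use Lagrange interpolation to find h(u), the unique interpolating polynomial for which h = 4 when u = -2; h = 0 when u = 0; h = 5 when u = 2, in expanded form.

Build the Lagrange basis polynomials:
L_0(u) = u(u - 2) / [8] = (1/8)u^2 - (1/4)u
L_1(u) = (u + 2)(u - 2) / [-4] = -(1/4)u^2 + 1
L_2(u) = (u + 2)u / [8] = (1/8)u^2 + (1/4)u
h(u) = 4·L_0 + 0·L_1 + 5·L_2
  4·L_0(u) = (1/2)u^2 - u
  0·L_1(u) = 0
  5·L_2(u) = (5/8)u^2 + (5/4)u
Adding term by term: (9/8)u^2 + (1/4)u

h(u) = (9/8)u^2 + (1/4)u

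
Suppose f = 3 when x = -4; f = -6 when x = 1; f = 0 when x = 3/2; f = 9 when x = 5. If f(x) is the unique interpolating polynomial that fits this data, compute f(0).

-1346/77

Using Newton's divided-difference form:
f[-4,1] = (-6 - 3) / (1 - (-4)) = -9/5
f[1,3/2] = (0 - (-6)) / (3/2 - 1) = 12
f[3/2,5] = (9 - 0) / (5 - 3/2) = 18/7
f[-4,1,3/2] = (12 - (-9/5)) / (3/2 - (-4)) = 138/55
f[1,3/2,5] = (18/7 - 12) / (5 - 1) = -33/14
f[-4,1,3/2,5] = (-33/14 - 138/55) / (5 - (-4)) = -1249/2310
f(0) = 3 + (-9/5)·(4) + (138/55)·(4)·(-1) + (-1249/2310)·(4)·(-1)·(-3/2) = -1346/77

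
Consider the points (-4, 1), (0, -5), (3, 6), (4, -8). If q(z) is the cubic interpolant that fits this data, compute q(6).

Using Newton's divided-difference form:
q[-4,0] = (-5 - 1) / (0 - (-4)) = -3/2
q[0,3] = (6 - (-5)) / (3 - 0) = 11/3
q[3,4] = (-8 - 6) / (4 - 3) = -14
q[-4,0,3] = (11/3 - (-3/2)) / (3 - (-4)) = 31/42
q[0,3,4] = (-14 - 11/3) / (4 - 0) = -53/12
q[-4,0,3,4] = (-53/12 - 31/42) / (4 - (-4)) = -433/672
q(6) = 1 + (-3/2)·(10) + (31/42)·(10)·(6) + (-433/672)·(10)·(6)·(3) = -4799/56

-4799/56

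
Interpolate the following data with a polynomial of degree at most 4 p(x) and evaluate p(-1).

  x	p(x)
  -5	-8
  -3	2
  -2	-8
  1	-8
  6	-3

Using Newton's divided-difference form:
p[-5,-3] = (2 - (-8)) / (-3 - (-5)) = 5
p[-3,-2] = (-8 - 2) / (-2 - (-3)) = -10
p[-2,1] = (-8 - (-8)) / (1 - (-2)) = 0
p[1,6] = (-3 - (-8)) / (6 - 1) = 1
p[-5,-3,-2] = (-10 - 5) / (-2 - (-5)) = -5
p[-3,-2,1] = (0 - (-10)) / (1 - (-3)) = 5/2
p[-2,1,6] = (1 - 0) / (6 - (-2)) = 1/8
p[-5,-3,-2,1] = (5/2 - (-5)) / (1 - (-5)) = 5/4
p[-3,-2,1,6] = (1/8 - 5/2) / (6 - (-3)) = -19/72
p[-5,-3,-2,1,6] = (-19/72 - 5/4) / (6 - (-5)) = -109/792
p(-1) = -8 + 5·(4) + (-5)·(4)·(2) + (5/4)·(4)·(2)·(1) + (-109/792)·(4)·(2)·(1)·(-2) = -1564/99

-1564/99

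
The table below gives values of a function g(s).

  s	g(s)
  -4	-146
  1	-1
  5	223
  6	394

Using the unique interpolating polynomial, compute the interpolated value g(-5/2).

-79/2

L_0(-5/2) = (-7/2)·(-15/2)·(-17/2)/[(-5)·(-9)·(-10)] = 119/240
L_1(-5/2) = (3/2)·(-15/2)·(-17/2)/[(5)·(-4)·(-5)] = 153/160
L_2(-5/2) = (3/2)·(-7/2)·(-17/2)/[(9)·(4)·(-1)] = -119/96
L_3(-5/2) = (3/2)·(-7/2)·(-15/2)/[(10)·(5)·(1)] = 63/80
Sum: (-146)·(119/240) + (-1)·(153/160) + 223·(-119/96) + 394·(63/80) = -79/2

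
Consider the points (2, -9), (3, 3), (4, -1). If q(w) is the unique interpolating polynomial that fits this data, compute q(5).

Using Newton's divided-difference form:
q[2,3] = (3 - (-9)) / (3 - 2) = 12
q[3,4] = (-1 - 3) / (4 - 3) = -4
q[2,3,4] = (-4 - 12) / (4 - 2) = -8
q(5) = -9 + 12·(3) + (-8)·(3)·(2) = -21

-21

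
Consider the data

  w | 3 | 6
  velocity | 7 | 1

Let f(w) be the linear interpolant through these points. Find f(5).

L_0(5) = (-1)/[(-3)] = 1/3
L_1(5) = (2)/[(3)] = 2/3
Sum: 7·(1/3) + 1·(2/3) = 3

3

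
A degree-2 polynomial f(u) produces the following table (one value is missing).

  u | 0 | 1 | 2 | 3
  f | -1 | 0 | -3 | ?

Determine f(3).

-10

The 3 known values determine f uniquely (degree ≤ 2).
L_0(3) = (2)·(1)/[(-1)·(-2)] = 1
L_1(3) = (3)·(1)/[(1)·(-1)] = -3
L_2(3) = (3)·(2)/[(2)·(1)] = 3
Sum: (-1)·(1) + 0 + (-3)·(3) = -10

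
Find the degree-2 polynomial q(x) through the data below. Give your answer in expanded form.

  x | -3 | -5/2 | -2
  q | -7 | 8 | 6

Newton's divided differences:
q[-3,-5/2] = (8 - (-7)) / (-5/2 - (-3)) = 30
q[-5/2,-2] = (6 - 8) / (-2 - (-5/2)) = -4
q[-3,-5/2,-2] = (-4 - 30) / (-2 - (-3)) = -34
q(x) = -7 + 30·(x + 3) + (-34)·(x + 3)(x + 5/2)
Expanding: q(x) = -34x^2 - 157x - 172

q(x) = -34x^2 - 157x - 172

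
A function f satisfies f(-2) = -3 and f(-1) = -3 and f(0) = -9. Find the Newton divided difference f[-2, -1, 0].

f[-2,-1] = (-3 - (-3)) / (-1 - (-2)) = 0
f[-1,0] = (-9 - (-3)) / (0 - (-1)) = -6
f[-2,-1,0] = (-6 - 0) / (0 - (-2)) = -3

-3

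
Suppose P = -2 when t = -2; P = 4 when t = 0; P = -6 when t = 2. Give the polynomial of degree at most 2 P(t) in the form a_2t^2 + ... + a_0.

Build the Lagrange basis polynomials:
L_0(t) = t(t - 2) / [8] = (1/8)t^2 - (1/4)t
L_1(t) = (t + 2)(t - 2) / [-4] = -(1/4)t^2 + 1
L_2(t) = (t + 2)t / [8] = (1/8)t^2 + (1/4)t
P(t) = (-2)·L_0 + 4·L_1 + (-6)·L_2
  (-2)·L_0(t) = -(1/4)t^2 + (1/2)t
  4·L_1(t) = -t^2 + 4
  (-6)·L_2(t) = -(3/4)t^2 - (3/2)t
Adding term by term: -2t^2 - t + 4

P(t) = -2t^2 - t + 4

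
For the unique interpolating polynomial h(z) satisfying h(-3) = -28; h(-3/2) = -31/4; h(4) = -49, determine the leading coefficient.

Build the Lagrange basis polynomials:
L_0(z) = (z + 3/2)(z - 4) / [21/2] = (2/21)z^2 - (5/21)z - 4/7
L_1(z) = (z + 3)(z - 4) / [-33/4] = -(4/33)z^2 + (4/33)z + 16/11
L_2(z) = (z + 3)(z + 3/2) / [77/2] = (2/77)z^2 + (9/77)z + 9/77
h(z) = (-28)·L_0 + (-31/4)·L_1 + (-49)·L_2
Only the coefficient of z^2 is needed; take it from each L_i and combine:
(-28)·(2/21) + (-31/4)·(-4/33) + (-49)·(2/77) = -3

-3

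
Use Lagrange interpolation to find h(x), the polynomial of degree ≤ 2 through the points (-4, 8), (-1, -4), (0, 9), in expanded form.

Build the Lagrange basis polynomials:
L_0(x) = (x + 1)x / [12] = (1/12)x^2 + (1/12)x
L_1(x) = (x + 4)x / [-3] = -(1/3)x^2 - (4/3)x
L_2(x) = (x + 4)(x + 1) / [4] = (1/4)x^2 + (5/4)x + 1
h(x) = 8·L_0 + (-4)·L_1 + 9·L_2
  8·L_0(x) = (2/3)x^2 + (2/3)x
  (-4)·L_1(x) = (4/3)x^2 + (16/3)x
  9·L_2(x) = (9/4)x^2 + (45/4)x + 9
Adding term by term: (17/4)x^2 + (69/4)x + 9

h(x) = (17/4)x^2 + (69/4)x + 9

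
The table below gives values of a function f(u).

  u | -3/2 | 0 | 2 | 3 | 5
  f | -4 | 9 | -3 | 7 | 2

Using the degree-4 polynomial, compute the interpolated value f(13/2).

-817/5

Using Newton's divided-difference form:
f[-3/2,0] = (9 - (-4)) / (0 - (-3/2)) = 26/3
f[0,2] = (-3 - 9) / (2 - 0) = -6
f[2,3] = (7 - (-3)) / (3 - 2) = 10
f[3,5] = (2 - 7) / (5 - 3) = -5/2
f[-3/2,0,2] = (-6 - 26/3) / (2 - (-3/2)) = -88/21
f[0,2,3] = (10 - (-6)) / (3 - 0) = 16/3
f[2,3,5] = (-5/2 - 10) / (5 - 2) = -25/6
f[-3/2,0,2,3] = (16/3 - (-88/21)) / (3 - (-3/2)) = 400/189
f[0,2,3,5] = (-25/6 - 16/3) / (5 - 0) = -19/10
f[-3/2,0,2,3,5] = (-19/10 - 400/189) / (5 - (-3/2)) = -7591/12285
f(13/2) = -4 + (26/3)·(8) + (-88/21)·(8)·(13/2) + (400/189)·(8)·(13/2)·(9/2) + (-7591/12285)·(8)·(13/2)·(9/2)·(7/2) = -817/5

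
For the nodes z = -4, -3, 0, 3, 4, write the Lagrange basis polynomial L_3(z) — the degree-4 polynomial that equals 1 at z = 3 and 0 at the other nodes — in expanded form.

L_3(z) = -(1/126)z^4 - (1/42)z^3 + (8/63)z^2 + (8/21)z

L_3(z) = (z + 4)(z + 3)z(z - 4) / [(7)·(6)·(3)·(-1)]
       = (z^4 + 3z^3 - 16z^2 - 48z) / (-126)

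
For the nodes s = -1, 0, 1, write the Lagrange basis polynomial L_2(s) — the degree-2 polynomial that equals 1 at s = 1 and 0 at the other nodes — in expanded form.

L_2(s) = (1/2)s^2 + (1/2)s

L_2(s) = (s + 1)s / [(2)·(1)]
       = (s^2 + s) / (2)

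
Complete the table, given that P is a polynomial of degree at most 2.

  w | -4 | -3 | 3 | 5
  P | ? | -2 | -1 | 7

19/16

The 3 known values determine P uniquely (degree ≤ 2).
Evaluate each Lagrange basis at w = -4:
L_0(-4) = (-7)·(-9)/[(-6)·(-8)] = 21/16
L_1(-4) = (-1)·(-9)/[(6)·(-2)] = -3/4
L_2(-4) = (-1)·(-7)/[(8)·(2)] = 7/16
Sum: (-2)·(21/16) + (-1)·(-3/4) + 7·(7/16) = 19/16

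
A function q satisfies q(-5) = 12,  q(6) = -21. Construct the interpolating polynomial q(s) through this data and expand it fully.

Build the Lagrange basis polynomials:
L_0(s) = (s - 6) / [-11] = -(1/11)s + 6/11
L_1(s) = (s + 5) / [11] = (1/11)s + 5/11
q(s) = 12·L_0 + (-21)·L_1
  12·L_0(s) = -(12/11)s + 72/11
  (-21)·L_1(s) = -(21/11)s - 105/11
Adding term by term: -3s - 3

q(s) = -3s - 3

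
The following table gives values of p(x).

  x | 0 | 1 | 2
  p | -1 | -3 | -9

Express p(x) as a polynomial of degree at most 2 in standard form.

p(x) = -2x^2 - 1

Newton's divided differences:
p[0,1] = (-3 - (-1)) / (1 - 0) = -2
p[1,2] = (-9 - (-3)) / (2 - 1) = -6
p[0,1,2] = (-6 - (-2)) / (2 - 0) = -2
p(x) = -1 + (-2)·x + (-2)·x(x - 1)
Expanding: p(x) = -2x^2 - 1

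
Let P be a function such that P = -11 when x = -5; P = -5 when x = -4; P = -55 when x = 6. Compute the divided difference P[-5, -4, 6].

P[-5,-4] = (-5 - (-11)) / (-4 - (-5)) = 6
P[-4,6] = (-55 - (-5)) / (6 - (-4)) = -5
P[-5,-4,6] = (-5 - 6) / (6 - (-5)) = -1

-1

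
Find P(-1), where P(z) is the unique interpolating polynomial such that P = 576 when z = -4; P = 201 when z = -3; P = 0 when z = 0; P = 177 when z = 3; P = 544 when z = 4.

Using Newton's divided-difference form:
P[-4,-3] = (201 - 576) / (-3 - (-4)) = -375
P[-3,0] = (0 - 201) / (0 - (-3)) = -67
P[0,3] = (177 - 0) / (3 - 0) = 59
P[3,4] = (544 - 177) / (4 - 3) = 367
P[-4,-3,0] = (-67 - (-375)) / (0 - (-4)) = 77
P[-3,0,3] = (59 - (-67)) / (3 - (-3)) = 21
P[0,3,4] = (367 - 59) / (4 - 0) = 77
P[-4,-3,0,3] = (21 - 77) / (3 - (-4)) = -8
P[-3,0,3,4] = (77 - 21) / (4 - (-3)) = 8
P[-4,-3,0,3,4] = (8 - (-8)) / (4 - (-4)) = 2
P(-1) = 576 + (-375)·(3) + 77·(3)·(2) + (-8)·(3)·(2)·(-1) + 2·(3)·(2)·(-1)·(-4) = 9

9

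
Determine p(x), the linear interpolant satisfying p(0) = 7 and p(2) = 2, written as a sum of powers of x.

p(x) = -(5/2)x + 7

L_0(x) = (x - 2) / [-2] = -(1/2)x + 1
L_1(x) = x / [2] = (1/2)x
p(x) = 7·L_0 + 2·L_1
  7·L_0(x) = -(7/2)x + 7
  2·L_1(x) = x
Adding term by term: -(5/2)x + 7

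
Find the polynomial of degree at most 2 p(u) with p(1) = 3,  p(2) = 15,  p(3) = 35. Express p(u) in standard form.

p(u) = 4u^2 - 1

Newton's divided differences:
p[1,2] = (15 - 3) / (2 - 1) = 12
p[2,3] = (35 - 15) / (3 - 2) = 20
p[1,2,3] = (20 - 12) / (3 - 1) = 4
p(u) = 3 + 12·(u - 1) + 4·(u - 1)(u - 2)
Expanding: p(u) = 4u^2 - 1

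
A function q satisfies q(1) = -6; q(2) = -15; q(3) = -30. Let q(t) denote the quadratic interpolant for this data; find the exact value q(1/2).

Using Newton's divided-difference form:
q[1,2] = (-15 - (-6)) / (2 - 1) = -9
q[2,3] = (-30 - (-15)) / (3 - 2) = -15
q[1,2,3] = (-15 - (-9)) / (3 - 1) = -3
q(1/2) = -6 + (-9)·(-1/2) + (-3)·(-1/2)·(-3/2) = -15/4

-15/4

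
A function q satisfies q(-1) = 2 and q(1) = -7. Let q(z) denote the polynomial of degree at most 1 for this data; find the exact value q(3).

L_0(3) = (2)/[(-2)] = -1
L_1(3) = (4)/[(2)] = 2
Sum: 2·(-1) + (-7)·(2) = -16

-16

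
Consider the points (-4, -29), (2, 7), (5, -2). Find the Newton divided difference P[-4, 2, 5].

P[-4,2] = (7 - (-29)) / (2 - (-4)) = 6
P[2,5] = (-2 - 7) / (5 - 2) = -3
P[-4,2,5] = (-3 - 6) / (5 - (-4)) = -1

-1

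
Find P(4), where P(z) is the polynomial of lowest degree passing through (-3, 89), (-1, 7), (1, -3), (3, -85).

-198

Using Newton's divided-difference form:
P[-3,-1] = (7 - 89) / (-1 - (-3)) = -41
P[-1,1] = (-3 - 7) / (1 - (-1)) = -5
P[1,3] = (-85 - (-3)) / (3 - 1) = -41
P[-3,-1,1] = (-5 - (-41)) / (1 - (-3)) = 9
P[-1,1,3] = (-41 - (-5)) / (3 - (-1)) = -9
P[-3,-1,1,3] = (-9 - 9) / (3 - (-3)) = -3
P(4) = 89 + (-41)·(7) + 9·(7)·(5) + (-3)·(7)·(5)·(3) = -198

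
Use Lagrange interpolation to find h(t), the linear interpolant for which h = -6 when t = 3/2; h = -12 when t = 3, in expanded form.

h(t) = -4t

L_0(t) = (t - 3) / [-3/2] = -(2/3)t + 2
L_1(t) = (t - 3/2) / [3/2] = (2/3)t - 1
h(t) = (-6)·L_0 + (-12)·L_1
  (-6)·L_0(t) = 4t - 12
  (-12)·L_1(t) = -8t + 12
Adding term by term: -4t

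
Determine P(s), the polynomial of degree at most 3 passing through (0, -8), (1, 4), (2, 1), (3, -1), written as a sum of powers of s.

L_0(s) = (s - 1)(s - 2)(s - 3) / [-6] = -(1/6)s^3 + s^2 - (11/6)s + 1
L_1(s) = s(s - 2)(s - 3) / [2] = (1/2)s^3 - (5/2)s^2 + 3s
L_2(s) = s(s - 1)(s - 3) / [-2] = -(1/2)s^3 + 2s^2 - (3/2)s
L_3(s) = s(s - 1)(s - 2) / [6] = (1/6)s^3 - (1/2)s^2 + (1/3)s
P(s) = (-8)·L_0 + 4·L_1 + 1·L_2 + (-1)·L_3
  (-8)·L_0(s) = (4/3)s^3 - 8s^2 + (44/3)s - 8
  4·L_1(s) = 2s^3 - 10s^2 + 12s
  1·L_2(s) = -(1/2)s^3 + 2s^2 - (3/2)s
  (-1)·L_3(s) = -(1/6)s^3 + (1/2)s^2 - (1/3)s
Adding term by term: (8/3)s^3 - (31/2)s^2 + (149/6)s - 8

P(s) = (8/3)s^3 - (31/2)s^2 + (149/6)s - 8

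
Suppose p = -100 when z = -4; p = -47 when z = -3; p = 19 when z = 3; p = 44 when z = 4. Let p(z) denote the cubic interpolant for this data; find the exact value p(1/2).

37/8

Evaluate each Lagrange basis at z = 1/2:
L_0(1/2) = (7/2)·(-5/2)·(-7/2)/[(-1)·(-7)·(-8)] = -35/64
L_1(1/2) = (9/2)·(-5/2)·(-7/2)/[(1)·(-6)·(-7)] = 15/16
L_2(1/2) = (9/2)·(7/2)·(-7/2)/[(7)·(6)·(-1)] = 21/16
L_3(1/2) = (9/2)·(7/2)·(-5/2)/[(8)·(7)·(1)] = -45/64
Sum: (-100)·(-35/64) + (-47)·(15/16) + 19·(21/16) + 44·(-45/64) = 37/8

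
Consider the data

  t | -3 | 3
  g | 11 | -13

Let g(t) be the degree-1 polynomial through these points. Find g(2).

-9

Evaluate each Lagrange basis at t = 2:
L_0(2) = (-1)/[(-6)] = 1/6
L_1(2) = (5)/[(6)] = 5/6
Sum: 11·(1/6) + (-13)·(5/6) = -9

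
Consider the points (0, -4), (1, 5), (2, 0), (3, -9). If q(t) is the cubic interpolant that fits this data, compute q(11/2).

133/8

Using Newton's divided-difference form:
q[0,1] = (5 - (-4)) / (1 - 0) = 9
q[1,2] = (0 - 5) / (2 - 1) = -5
q[2,3] = (-9 - 0) / (3 - 2) = -9
q[0,1,2] = (-5 - 9) / (2 - 0) = -7
q[1,2,3] = (-9 - (-5)) / (3 - 1) = -2
q[0,1,2,3] = (-2 - (-7)) / (3 - 0) = 5/3
q(11/2) = -4 + 9·(11/2) + (-7)·(11/2)·(9/2) + (5/3)·(11/2)·(9/2)·(7/2) = 133/8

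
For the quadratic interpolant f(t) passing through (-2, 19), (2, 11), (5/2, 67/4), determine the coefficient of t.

-2

Build the Lagrange basis polynomials:
L_0(t) = (t - 2)(t - 5/2) / [18] = (1/18)t^2 - (1/4)t + 5/18
L_1(t) = (t + 2)(t - 5/2) / [-2] = -(1/2)t^2 + (1/4)t + 5/2
L_2(t) = (t + 2)(t - 2) / [9/4] = (4/9)t^2 - 16/9
f(t) = 19·L_0 + 11·L_1 + (67/4)·L_2
Only the coefficient of t is needed; take it from each L_i and combine:
19·(-1/4) + 11·(1/4) + (67/4)·(0) = -2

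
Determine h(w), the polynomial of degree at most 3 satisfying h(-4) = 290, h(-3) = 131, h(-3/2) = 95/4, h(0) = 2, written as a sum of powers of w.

Build the Lagrange basis polynomials:
L_0(w) = (w + 3)(w + 3/2)w / [-10] = -(1/10)w^3 - (9/20)w^2 - (9/20)w
L_1(w) = (w + 4)(w + 3/2)w / [9/2] = (2/9)w^3 + (11/9)w^2 + (4/3)w
L_2(w) = (w + 4)(w + 3)w / [-45/8] = -(8/45)w^3 - (56/45)w^2 - (32/15)w
L_3(w) = (w + 4)(w + 3)(w + 3/2) / [18] = (1/18)w^3 + (17/36)w^2 + (5/4)w + 1
h(w) = 290·L_0 + 131·L_1 + (95/4)·L_2 + 2·L_3
  290·L_0(w) = -29w^3 - (261/2)w^2 - (261/2)w
  131·L_1(w) = (262/9)w^3 + (1441/9)w^2 + (524/3)w
  (95/4)·L_2(w) = -(38/9)w^3 - (266/9)w^2 - (152/3)w
  2·L_3(w) = (1/9)w^3 + (17/18)w^2 + (5/2)w + 2
Adding term by term: -4w^3 + w^2 - 4w + 2

h(w) = -4w^3 + w^2 - 4w + 2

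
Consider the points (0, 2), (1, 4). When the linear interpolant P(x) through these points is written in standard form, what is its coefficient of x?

2

The leading coefficient equals the top divided difference P[0,1].
P[0,1] = (4 - 2) / (1 - 0) = 2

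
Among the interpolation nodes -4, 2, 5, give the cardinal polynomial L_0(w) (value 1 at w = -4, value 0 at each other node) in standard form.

L_0(w) = (w - 2)(w - 5) / [(-6)·(-9)]
       = (w^2 - 7w + 10) / (54)

L_0(w) = (1/54)w^2 - (7/54)w + 5/27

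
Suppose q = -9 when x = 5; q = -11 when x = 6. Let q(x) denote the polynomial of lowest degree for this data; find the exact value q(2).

-3

Evaluate each Lagrange basis at x = 2:
L_0(2) = (-4)/[(-1)] = 4
L_1(2) = (-3)/[(1)] = -3
Sum: (-9)·(4) + (-11)·(-3) = -3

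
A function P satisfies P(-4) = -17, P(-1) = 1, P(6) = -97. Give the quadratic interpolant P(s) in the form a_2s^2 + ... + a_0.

P(s) = -2s^2 - 4s - 1

Build the Lagrange basis polynomials:
L_0(s) = (s + 1)(s - 6) / [30] = (1/30)s^2 - (1/6)s - 1/5
L_1(s) = (s + 4)(s - 6) / [-21] = -(1/21)s^2 + (2/21)s + 8/7
L_2(s) = (s + 4)(s + 1) / [70] = (1/70)s^2 + (1/14)s + 2/35
P(s) = (-17)·L_0 + 1·L_1 + (-97)·L_2
  (-17)·L_0(s) = -(17/30)s^2 + (17/6)s + 17/5
  1·L_1(s) = -(1/21)s^2 + (2/21)s + 8/7
  (-97)·L_2(s) = -(97/70)s^2 - (97/14)s - 194/35
Adding term by term: -2s^2 - 4s - 1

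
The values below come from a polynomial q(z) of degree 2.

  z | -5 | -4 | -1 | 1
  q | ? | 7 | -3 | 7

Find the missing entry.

The 3 known values determine q uniquely (degree ≤ 2).
L_0(-5) = (-4)·(-6)/[(-3)·(-5)] = 8/5
L_1(-5) = (-1)·(-6)/[(3)·(-2)] = -1
L_2(-5) = (-1)·(-4)/[(5)·(2)] = 2/5
Sum: 7·(8/5) + (-3)·(-1) + 7·(2/5) = 17

17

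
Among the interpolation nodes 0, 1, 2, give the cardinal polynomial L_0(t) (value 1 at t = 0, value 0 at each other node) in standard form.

L_0(t) = (t - 1)(t - 2) / [(-1)·(-2)]
       = (t^2 - 3t + 2) / (2)

L_0(t) = (1/2)t^2 - (3/2)t + 1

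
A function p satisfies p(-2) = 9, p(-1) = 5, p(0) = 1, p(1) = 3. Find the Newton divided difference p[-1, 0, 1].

3

p[-1,0] = (1 - 5) / (0 - (-1)) = -4
p[0,1] = (3 - 1) / (1 - 0) = 2
p[-1,0,1] = (2 - (-4)) / (1 - (-1)) = 3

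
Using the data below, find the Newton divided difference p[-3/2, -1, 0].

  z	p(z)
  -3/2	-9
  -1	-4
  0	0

p[-3/2,-1] = (-4 - (-9)) / (-1 - (-3/2)) = 10
p[-1,0] = (0 - (-4)) / (0 - (-1)) = 4
p[-3/2,-1,0] = (4 - 10) / (0 - (-3/2)) = -4

-4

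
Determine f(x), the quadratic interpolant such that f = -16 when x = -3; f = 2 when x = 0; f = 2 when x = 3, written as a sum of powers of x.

Newton's divided differences:
f[-3,0] = (2 - (-16)) / (0 - (-3)) = 6
f[0,3] = (2 - 2) / (3 - 0) = 0
f[-3,0,3] = (0 - 6) / (3 - (-3)) = -1
f(x) = -16 + 6·(x + 3) + (-1)·(x + 3)x
Expanding: f(x) = -x^2 + 3x + 2

f(x) = -x^2 + 3x + 2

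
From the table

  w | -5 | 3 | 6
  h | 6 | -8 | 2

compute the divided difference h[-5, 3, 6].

61/132

h[-5,3] = (-8 - 6) / (3 - (-5)) = -7/4
h[3,6] = (2 - (-8)) / (6 - 3) = 10/3
h[-5,3,6] = (10/3 - (-7/4)) / (6 - (-5)) = 61/132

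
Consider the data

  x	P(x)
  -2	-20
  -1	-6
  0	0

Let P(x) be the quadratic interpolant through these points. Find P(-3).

Evaluate each Lagrange basis at x = -3:
L_0(-3) = (-2)·(-3)/[(-1)·(-2)] = 3
L_1(-3) = (-1)·(-3)/[(1)·(-1)] = -3
L_2(-3) = (-1)·(-2)/[(2)·(1)] = 1
Sum: (-20)·(3) + (-6)·(-3) + 0 = -42

-42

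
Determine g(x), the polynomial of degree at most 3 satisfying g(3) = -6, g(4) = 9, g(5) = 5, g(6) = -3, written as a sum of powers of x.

g(x) = (5/2)x^3 - (79/2)x^2 + 199x - 315

L_0(x) = (x - 4)(x - 5)(x - 6) / [-6] = -(1/6)x^3 + (5/2)x^2 - (37/3)x + 20
L_1(x) = (x - 3)(x - 5)(x - 6) / [2] = (1/2)x^3 - 7x^2 + (63/2)x - 45
L_2(x) = (x - 3)(x - 4)(x - 6) / [-2] = -(1/2)x^3 + (13/2)x^2 - 27x + 36
L_3(x) = (x - 3)(x - 4)(x - 5) / [6] = (1/6)x^3 - 2x^2 + (47/6)x - 10
g(x) = (-6)·L_0 + 9·L_1 + 5·L_2 + (-3)·L_3
  (-6)·L_0(x) = x^3 - 15x^2 + 74x - 120
  9·L_1(x) = (9/2)x^3 - 63x^2 + (567/2)x - 405
  5·L_2(x) = -(5/2)x^3 + (65/2)x^2 - 135x + 180
  (-3)·L_3(x) = -(1/2)x^3 + 6x^2 - (47/2)x + 30
Adding term by term: (5/2)x^3 - (79/2)x^2 + 199x - 315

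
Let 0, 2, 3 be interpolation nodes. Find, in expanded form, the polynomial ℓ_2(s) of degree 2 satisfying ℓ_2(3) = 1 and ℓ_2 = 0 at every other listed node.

ℓ_2(s) = (1/3)s^2 - (2/3)s

ℓ_2(s) = s(s - 2) / [(3)·(1)]
       = (s^2 - 2s) / (3)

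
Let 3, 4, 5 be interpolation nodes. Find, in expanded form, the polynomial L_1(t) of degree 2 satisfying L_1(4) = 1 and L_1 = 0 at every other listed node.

L_1(t) = (t - 3)(t - 5) / [(1)·(-1)]
       = (t^2 - 8t + 15) / (-1)

L_1(t) = -t^2 + 8t - 15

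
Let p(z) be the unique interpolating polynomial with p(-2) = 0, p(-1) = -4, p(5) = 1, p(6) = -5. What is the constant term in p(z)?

-127/28

Build the Lagrange basis polynomials:
L_0(z) = (z + 1)(z - 5)(z - 6) / [-56] = -(1/56)z^3 + (5/28)z^2 - (19/56)z - 15/28
L_1(z) = (z + 2)(z - 5)(z - 6) / [42] = (1/42)z^3 - (3/14)z^2 + (4/21)z + 10/7
L_2(z) = (z + 2)(z + 1)(z - 6) / [-42] = -(1/42)z^3 + (1/14)z^2 + (8/21)z + 2/7
L_3(z) = (z + 2)(z + 1)(z - 5) / [56] = (1/56)z^3 - (1/28)z^2 - (13/56)z - 5/28
p(z) = 0·L_0 + (-4)·L_1 + 1·L_2 + (-5)·L_3
Only the constant term is needed; take it from each L_i and combine:
0·(-15/28) + (-4)·(10/7) + 1·(2/7) + (-5)·(-5/28) = -127/28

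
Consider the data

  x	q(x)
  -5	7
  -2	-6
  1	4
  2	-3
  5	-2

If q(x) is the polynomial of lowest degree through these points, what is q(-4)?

L_0(-4) = (-2)·(-5)·(-6)·(-9)/[(-3)·(-6)·(-7)·(-10)] = 3/7
L_1(-4) = (1)·(-5)·(-6)·(-9)/[(3)·(-3)·(-4)·(-7)] = 15/14
L_2(-4) = (1)·(-2)·(-6)·(-9)/[(6)·(3)·(-1)·(-4)] = -3/2
L_3(-4) = (1)·(-2)·(-5)·(-9)/[(7)·(4)·(1)·(-3)] = 15/14
L_4(-4) = (1)·(-2)·(-5)·(-6)/[(10)·(7)·(4)·(3)] = -1/14
Sum: 7·(3/7) + (-6)·(15/14) + 4·(-3/2) + (-3)·(15/14) + (-2)·(-1/14) = -25/2

-25/2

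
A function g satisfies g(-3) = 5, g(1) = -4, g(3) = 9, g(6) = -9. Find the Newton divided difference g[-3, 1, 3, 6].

-95/216

g[-3,1] = (-4 - 5) / (1 - (-3)) = -9/4
g[1,3] = (9 - (-4)) / (3 - 1) = 13/2
g[3,6] = (-9 - 9) / (6 - 3) = -6
g[-3,1,3] = (13/2 - (-9/4)) / (3 - (-3)) = 35/24
g[1,3,6] = (-6 - 13/2) / (6 - 1) = -5/2
g[-3,1,3,6] = (-5/2 - 35/24) / (6 - (-3)) = -95/216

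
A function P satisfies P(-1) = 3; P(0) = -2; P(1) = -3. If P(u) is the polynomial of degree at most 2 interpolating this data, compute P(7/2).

Using Newton's divided-difference form:
P[-1,0] = (-2 - 3) / (0 - (-1)) = -5
P[0,1] = (-3 - (-2)) / (1 - 0) = -1
P[-1,0,1] = (-1 - (-5)) / (1 - (-1)) = 2
P(7/2) = 3 + (-5)·(9/2) + 2·(9/2)·(7/2) = 12

12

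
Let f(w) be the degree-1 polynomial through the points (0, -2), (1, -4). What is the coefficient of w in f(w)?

-2

The leading coefficient equals the top divided difference f[0,1].
f[0,1] = (-4 - (-2)) / (1 - 0) = -2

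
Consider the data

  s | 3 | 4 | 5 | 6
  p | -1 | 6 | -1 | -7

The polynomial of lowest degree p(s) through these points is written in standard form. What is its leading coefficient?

The leading coefficient equals the top divided difference p[3,4,5,6].
p[3,4] = (6 - (-1)) / (4 - 3) = 7
p[4,5] = (-1 - 6) / (5 - 4) = -7
p[5,6] = (-7 - (-1)) / (6 - 5) = -6
p[3,4,5] = (-7 - 7) / (5 - 3) = -7
p[4,5,6] = (-6 - (-7)) / (6 - 4) = 1/2
p[3,4,5,6] = (1/2 - (-7)) / (6 - 3) = 5/2

5/2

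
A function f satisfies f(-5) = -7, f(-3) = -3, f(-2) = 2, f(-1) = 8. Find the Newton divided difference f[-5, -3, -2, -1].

-1/8

f[-5,-3] = (-3 - (-7)) / (-3 - (-5)) = 2
f[-3,-2] = (2 - (-3)) / (-2 - (-3)) = 5
f[-2,-1] = (8 - 2) / (-1 - (-2)) = 6
f[-5,-3,-2] = (5 - 2) / (-2 - (-5)) = 1
f[-3,-2,-1] = (6 - 5) / (-1 - (-3)) = 1/2
f[-5,-3,-2,-1] = (1/2 - 1) / (-1 - (-5)) = -1/8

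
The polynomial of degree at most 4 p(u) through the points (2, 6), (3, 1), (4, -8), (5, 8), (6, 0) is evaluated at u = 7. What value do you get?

-159

Using Newton's divided-difference form:
p[2,3] = (1 - 6) / (3 - 2) = -5
p[3,4] = (-8 - 1) / (4 - 3) = -9
p[4,5] = (8 - (-8)) / (5 - 4) = 16
p[5,6] = (0 - 8) / (6 - 5) = -8
p[2,3,4] = (-9 - (-5)) / (4 - 2) = -2
p[3,4,5] = (16 - (-9)) / (5 - 3) = 25/2
p[4,5,6] = (-8 - 16) / (6 - 4) = -12
p[2,3,4,5] = (25/2 - (-2)) / (5 - 2) = 29/6
p[3,4,5,6] = (-12 - 25/2) / (6 - 3) = -49/6
p[2,3,4,5,6] = (-49/6 - 29/6) / (6 - 2) = -13/4
p(7) = 6 + (-5)·(5) + (-2)·(5)·(4) + (29/6)·(5)·(4)·(3) + (-13/4)·(5)·(4)·(3)·(2) = -159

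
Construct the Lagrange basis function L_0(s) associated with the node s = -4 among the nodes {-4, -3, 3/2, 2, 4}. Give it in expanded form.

L_0(s) = (1/264)s^4 - (3/176)s^3 - (1/48)s^2 + (13/88)s - 3/22

L_0(s) = (s + 3)(s - 3/2)(s - 2)(s - 4) / [(-1)·(-11/2)·(-6)·(-8)]
       = (s^4 - (9/2)s^3 - (11/2)s^2 + 39s - 36) / (264)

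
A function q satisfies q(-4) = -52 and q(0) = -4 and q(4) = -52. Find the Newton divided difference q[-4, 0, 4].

-3

q[-4,0] = (-4 - (-52)) / (0 - (-4)) = 12
q[0,4] = (-52 - (-4)) / (4 - 0) = -12
q[-4,0,4] = (-12 - 12) / (4 - (-4)) = -3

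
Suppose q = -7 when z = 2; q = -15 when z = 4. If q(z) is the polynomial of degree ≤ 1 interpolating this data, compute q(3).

-11

Evaluate each Lagrange basis at z = 3:
L_0(3) = (-1)/[(-2)] = 1/2
L_1(3) = (1)/[(2)] = 1/2
Sum: (-7)·(1/2) + (-15)·(1/2) = -11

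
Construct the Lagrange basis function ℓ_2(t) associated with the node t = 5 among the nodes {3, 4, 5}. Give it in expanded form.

ℓ_2(t) = (1/2)t^2 - (7/2)t + 6

ℓ_2(t) = (t - 3)(t - 4) / [(2)·(1)]
       = (t^2 - 7t + 12) / (2)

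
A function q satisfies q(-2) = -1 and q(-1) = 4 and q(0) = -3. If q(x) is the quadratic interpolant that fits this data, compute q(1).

Using Newton's divided-difference form:
q[-2,-1] = (4 - (-1)) / (-1 - (-2)) = 5
q[-1,0] = (-3 - 4) / (0 - (-1)) = -7
q[-2,-1,0] = (-7 - 5) / (0 - (-2)) = -6
q(1) = -1 + 5·(3) + (-6)·(3)·(2) = -22

-22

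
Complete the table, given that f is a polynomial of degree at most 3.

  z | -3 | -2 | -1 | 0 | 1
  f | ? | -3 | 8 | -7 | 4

-92

The 4 known values determine f uniquely (degree ≤ 3).
Evaluate each Lagrange basis at z = -3:
L_0(-3) = (-2)·(-3)·(-4)/[(-1)·(-2)·(-3)] = 4
L_1(-3) = (-1)·(-3)·(-4)/[(1)·(-1)·(-2)] = -6
L_2(-3) = (-1)·(-2)·(-4)/[(2)·(1)·(-1)] = 4
L_3(-3) = (-1)·(-2)·(-3)/[(3)·(2)·(1)] = -1
Sum: (-3)·(4) + 8·(-6) + (-7)·(4) + 4·(-1) = -92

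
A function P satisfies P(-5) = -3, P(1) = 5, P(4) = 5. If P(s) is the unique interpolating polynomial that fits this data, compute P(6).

95/27

L_0(6) = (5)·(2)/[(-6)·(-9)] = 5/27
L_1(6) = (11)·(2)/[(6)·(-3)] = -11/9
L_2(6) = (11)·(5)/[(9)·(3)] = 55/27
Sum: (-3)·(5/27) + 5·(-11/9) + 5·(55/27) = 95/27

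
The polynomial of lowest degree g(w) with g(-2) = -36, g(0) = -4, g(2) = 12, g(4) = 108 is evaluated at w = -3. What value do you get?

L_0(-3) = (-3)·(-5)·(-7)/[(-2)·(-4)·(-6)] = 35/16
L_1(-3) = (-1)·(-5)·(-7)/[(2)·(-2)·(-4)] = -35/16
L_2(-3) = (-1)·(-3)·(-7)/[(4)·(2)·(-2)] = 21/16
L_3(-3) = (-1)·(-3)·(-5)/[(6)·(4)·(2)] = -5/16
Sum: (-36)·(35/16) + (-4)·(-35/16) + 12·(21/16) + 108·(-5/16) = -88

-88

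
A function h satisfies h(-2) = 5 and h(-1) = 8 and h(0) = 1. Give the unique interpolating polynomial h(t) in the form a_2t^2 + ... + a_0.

Build the Lagrange basis polynomials:
L_0(t) = (t + 1)t / [2] = (1/2)t^2 + (1/2)t
L_1(t) = (t + 2)t / [-1] = -t^2 - 2t
L_2(t) = (t + 2)(t + 1) / [2] = (1/2)t^2 + (3/2)t + 1
h(t) = 5·L_0 + 8·L_1 + 1·L_2
  5·L_0(t) = (5/2)t^2 + (5/2)t
  8·L_1(t) = -8t^2 - 16t
  1·L_2(t) = (1/2)t^2 + (3/2)t + 1
Adding term by term: -5t^2 - 12t + 1

h(t) = -5t^2 - 12t + 1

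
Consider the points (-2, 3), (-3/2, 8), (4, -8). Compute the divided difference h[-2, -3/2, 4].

-71/33

h[-2,-3/2] = (8 - 3) / (-3/2 - (-2)) = 10
h[-3/2,4] = (-8 - 8) / (4 - (-3/2)) = -32/11
h[-2,-3/2,4] = (-32/11 - 10) / (4 - (-2)) = -71/33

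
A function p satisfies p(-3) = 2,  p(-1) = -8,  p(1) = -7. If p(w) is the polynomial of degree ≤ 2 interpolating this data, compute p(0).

L_0(0) = (1)·(-1)/[(-2)·(-4)] = -1/8
L_1(0) = (3)·(-1)/[(2)·(-2)] = 3/4
L_2(0) = (3)·(1)/[(4)·(2)] = 3/8
Sum: 2·(-1/8) + (-8)·(3/4) + (-7)·(3/8) = -71/8

-71/8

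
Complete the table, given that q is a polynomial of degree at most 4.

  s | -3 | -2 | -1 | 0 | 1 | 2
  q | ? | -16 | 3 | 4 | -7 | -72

The 5 known values determine q uniquely (degree ≤ 4).
Evaluate each Lagrange basis at s = -3:
L_0(-3) = (-2)·(-3)·(-4)·(-5)/[(-1)·(-2)·(-3)·(-4)] = 5
L_1(-3) = (-1)·(-3)·(-4)·(-5)/[(1)·(-1)·(-2)·(-3)] = -10
L_2(-3) = (-1)·(-2)·(-4)·(-5)/[(2)·(1)·(-1)·(-2)] = 10
L_3(-3) = (-1)·(-2)·(-3)·(-5)/[(3)·(2)·(1)·(-1)] = -5
L_4(-3) = (-1)·(-2)·(-3)·(-4)/[(4)·(3)·(2)·(1)] = 1
Sum: (-16)·(5) + 3·(-10) + 4·(10) + (-7)·(-5) + (-72)·(1) = -107

-107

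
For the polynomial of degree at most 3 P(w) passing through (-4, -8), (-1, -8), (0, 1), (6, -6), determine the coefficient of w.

4103/420

L_0(w) = (w + 1)w(w - 6) / [-120] = -(1/120)w^3 + (1/24)w^2 + (1/20)w
L_1(w) = (w + 4)w(w - 6) / [21] = (1/21)w^3 - (2/21)w^2 - (8/7)w
L_2(w) = (w + 4)(w + 1)(w - 6) / [-24] = -(1/24)w^3 + (1/24)w^2 + (13/12)w + 1
L_3(w) = (w + 4)(w + 1)w / [420] = (1/420)w^3 + (1/84)w^2 + (1/105)w
P(w) = (-8)·L_0 + (-8)·L_1 + 1·L_2 + (-6)·L_3
Only the coefficient of w is needed; take it from each L_i and combine:
(-8)·(1/20) + (-8)·(-8/7) + 1·(13/12) + (-6)·(1/105) = 4103/420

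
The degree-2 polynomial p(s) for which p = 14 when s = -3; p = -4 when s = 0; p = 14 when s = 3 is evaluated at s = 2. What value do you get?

4

L_0(2) = (2)·(-1)/[(-3)·(-6)] = -1/9
L_1(2) = (5)·(-1)/[(3)·(-3)] = 5/9
L_2(2) = (5)·(2)/[(6)·(3)] = 5/9
Sum: 14·(-1/9) + (-4)·(5/9) + 14·(5/9) = 4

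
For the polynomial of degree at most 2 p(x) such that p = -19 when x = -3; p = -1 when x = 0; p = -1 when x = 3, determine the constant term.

Build the Lagrange basis polynomials:
L_0(x) = x(x - 3) / [18] = (1/18)x^2 - (1/6)x
L_1(x) = (x + 3)(x - 3) / [-9] = -(1/9)x^2 + 1
L_2(x) = (x + 3)x / [18] = (1/18)x^2 + (1/6)x
p(x) = (-19)·L_0 + (-1)·L_1 + (-1)·L_2
Only the constant term is needed; take it from each L_i and combine:
(-19)·(0) + (-1)·(1) + (-1)·(0) = -1

-1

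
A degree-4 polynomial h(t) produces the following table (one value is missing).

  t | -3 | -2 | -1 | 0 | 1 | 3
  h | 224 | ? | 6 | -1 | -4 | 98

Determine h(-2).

53

The 5 known values determine h uniquely (degree ≤ 4).
L_0(-2) = (-1)·(-2)·(-3)·(-5)/[(-2)·(-3)·(-4)·(-6)] = 5/24
L_1(-2) = (1)·(-2)·(-3)·(-5)/[(2)·(-1)·(-2)·(-4)] = 15/8
L_2(-2) = (1)·(-1)·(-3)·(-5)/[(3)·(1)·(-1)·(-3)] = -5/3
L_3(-2) = (1)·(-1)·(-2)·(-5)/[(4)·(2)·(1)·(-2)] = 5/8
L_4(-2) = (1)·(-1)·(-2)·(-3)/[(6)·(4)·(3)·(2)] = -1/24
Sum: 224·(5/24) + 6·(15/8) + (-1)·(-5/3) + (-4)·(5/8) + 98·(-1/24) = 53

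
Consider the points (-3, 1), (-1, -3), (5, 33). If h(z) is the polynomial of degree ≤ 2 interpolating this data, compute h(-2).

-2

Evaluate each Lagrange basis at z = -2:
L_0(-2) = (-1)·(-7)/[(-2)·(-8)] = 7/16
L_1(-2) = (1)·(-7)/[(2)·(-6)] = 7/12
L_2(-2) = (1)·(-1)/[(8)·(6)] = -1/48
Sum: 1·(7/16) + (-3)·(7/12) + 33·(-1/48) = -2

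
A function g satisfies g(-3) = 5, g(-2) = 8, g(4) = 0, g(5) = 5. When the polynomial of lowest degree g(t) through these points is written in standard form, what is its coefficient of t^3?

4/21

Build the Lagrange basis polynomials:
L_0(t) = (t + 2)(t - 4)(t - 5) / [-56] = -(1/56)t^3 + (1/8)t^2 - (1/28)t - 5/7
L_1(t) = (t + 3)(t - 4)(t - 5) / [42] = (1/42)t^3 - (1/7)t^2 - (1/6)t + 10/7
L_2(t) = (t + 3)(t + 2)(t - 5) / [-42] = -(1/42)t^3 + (19/42)t + 5/7
L_3(t) = (t + 3)(t + 2)(t - 4) / [56] = (1/56)t^3 + (1/56)t^2 - (1/4)t - 3/7
g(t) = 5·L_0 + 8·L_1 + 0·L_2 + 5·L_3
Only the coefficient of t^3 is needed; take it from each L_i and combine:
5·(-1/56) + 8·(1/42) + 0·(-1/42) + 5·(1/56) = 4/21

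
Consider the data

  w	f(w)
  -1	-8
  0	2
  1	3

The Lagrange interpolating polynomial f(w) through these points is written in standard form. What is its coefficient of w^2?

Build the Lagrange basis polynomials:
L_0(w) = w(w - 1) / [2] = (1/2)w^2 - (1/2)w
L_1(w) = (w + 1)(w - 1) / [-1] = -w^2 + 1
L_2(w) = (w + 1)w / [2] = (1/2)w^2 + (1/2)w
f(w) = (-8)·L_0 + 2·L_1 + 3·L_2
Only the coefficient of w^2 is needed; take it from each L_i and combine:
(-8)·(1/2) + 2·(-1) + 3·(1/2) = -9/2

-9/2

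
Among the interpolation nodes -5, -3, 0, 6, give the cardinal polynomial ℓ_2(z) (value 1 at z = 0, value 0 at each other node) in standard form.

ℓ_2(z) = (z + 5)(z + 3)(z - 6) / [(5)·(3)·(-6)]
       = (z^3 + 2z^2 - 33z - 90) / (-90)

ℓ_2(z) = -(1/90)z^3 - (1/45)z^2 + (11/30)z + 1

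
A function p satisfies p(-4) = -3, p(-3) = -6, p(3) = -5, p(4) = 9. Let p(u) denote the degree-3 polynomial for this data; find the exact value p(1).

Evaluate each Lagrange basis at u = 1:
L_0(1) = (4)·(-2)·(-3)/[(-1)·(-7)·(-8)] = -3/7
L_1(1) = (5)·(-2)·(-3)/[(1)·(-6)·(-7)] = 5/7
L_2(1) = (5)·(4)·(-3)/[(7)·(6)·(-1)] = 10/7
L_3(1) = (5)·(4)·(-2)/[(8)·(7)·(1)] = -5/7
Sum: (-3)·(-3/7) + (-6)·(5/7) + (-5)·(10/7) + 9·(-5/7) = -116/7

-116/7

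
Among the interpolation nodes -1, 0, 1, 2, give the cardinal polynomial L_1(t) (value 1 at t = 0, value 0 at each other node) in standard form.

L_1(t) = (1/2)t^3 - t^2 - (1/2)t + 1

L_1(t) = (t + 1)(t - 1)(t - 2) / [(1)·(-1)·(-2)]
       = (t^3 - 2t^2 - t + 2) / (2)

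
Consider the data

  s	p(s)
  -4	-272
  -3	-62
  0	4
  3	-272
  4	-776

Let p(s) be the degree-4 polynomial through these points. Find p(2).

-62

Evaluate each Lagrange basis at s = 2:
L_0(2) = (5)·(2)·(-1)·(-2)/[(-1)·(-4)·(-7)·(-8)] = 5/56
L_1(2) = (6)·(2)·(-1)·(-2)/[(1)·(-3)·(-6)·(-7)] = -4/21
L_2(2) = (6)·(5)·(-1)·(-2)/[(4)·(3)·(-3)·(-4)] = 5/12
L_3(2) = (6)·(5)·(2)·(-2)/[(7)·(6)·(3)·(-1)] = 20/21
L_4(2) = (6)·(5)·(2)·(-1)/[(8)·(7)·(4)·(1)] = -15/56
Sum: (-272)·(5/56) + (-62)·(-4/21) + 4·(5/12) + (-272)·(20/21) + (-776)·(-15/56) = -62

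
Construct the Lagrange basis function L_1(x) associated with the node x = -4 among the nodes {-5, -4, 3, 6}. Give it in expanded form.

L_1(x) = (x + 5)(x - 3)(x - 6) / [(1)·(-7)·(-10)]
       = (x^3 - 4x^2 - 27x + 90) / (70)

L_1(x) = (1/70)x^3 - (2/35)x^2 - (27/70)x + 9/7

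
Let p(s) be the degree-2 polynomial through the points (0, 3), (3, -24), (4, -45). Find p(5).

Evaluate each Lagrange basis at s = 5:
L_0(5) = (2)·(1)/[(-3)·(-4)] = 1/6
L_1(5) = (5)·(1)/[(3)·(-1)] = -5/3
L_2(5) = (5)·(2)/[(4)·(1)] = 5/2
Sum: 3·(1/6) + (-24)·(-5/3) + (-45)·(5/2) = -72

-72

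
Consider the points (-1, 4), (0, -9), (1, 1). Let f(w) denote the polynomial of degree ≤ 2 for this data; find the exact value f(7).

544

L_0(7) = (7)·(6)/[(-1)·(-2)] = 21
L_1(7) = (8)·(6)/[(1)·(-1)] = -48
L_2(7) = (8)·(7)/[(2)·(1)] = 28
Sum: 4·(21) + (-9)·(-48) + 1·(28) = 544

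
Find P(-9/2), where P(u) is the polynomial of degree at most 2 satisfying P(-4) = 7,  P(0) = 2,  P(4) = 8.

Using Newton's divided-difference form:
P[-4,0] = (2 - 7) / (0 - (-4)) = -5/4
P[0,4] = (8 - 2) / (4 - 0) = 3/2
P[-4,0,4] = (3/2 - (-5/4)) / (4 - (-4)) = 11/32
P(-9/2) = 7 + (-5/4)·(-1/2) + (11/32)·(-1/2)·(-9/2) = 1075/128

1075/128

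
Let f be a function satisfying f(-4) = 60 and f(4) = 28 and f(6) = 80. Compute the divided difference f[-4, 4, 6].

f[-4,4] = (28 - 60) / (4 - (-4)) = -4
f[4,6] = (80 - 28) / (6 - 4) = 26
f[-4,4,6] = (26 - (-4)) / (6 - (-4)) = 3

3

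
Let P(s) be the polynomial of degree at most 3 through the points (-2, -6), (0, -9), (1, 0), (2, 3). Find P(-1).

-57/4

L_0(-1) = (-1)·(-2)·(-3)/[(-2)·(-3)·(-4)] = 1/4
L_1(-1) = (1)·(-2)·(-3)/[(2)·(-1)·(-2)] = 3/2
L_2(-1) = (1)·(-1)·(-3)/[(3)·(1)·(-1)] = -1
L_3(-1) = (1)·(-1)·(-2)/[(4)·(2)·(1)] = 1/4
Sum: (-6)·(1/4) + (-9)·(3/2) + 0 + 3·(1/4) = -57/4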